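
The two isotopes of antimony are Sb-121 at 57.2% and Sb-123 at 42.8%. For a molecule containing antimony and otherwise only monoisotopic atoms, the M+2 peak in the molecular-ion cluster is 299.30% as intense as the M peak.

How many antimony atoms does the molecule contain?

With n Sb atoms, P(M+2)/P(M) = C(n,1)·p^(n−1)q / p^n = n·q/p = n · 0.428/0.572.
n = 2.9930 × 0.572/0.428 = 4.00 ≈ 4

4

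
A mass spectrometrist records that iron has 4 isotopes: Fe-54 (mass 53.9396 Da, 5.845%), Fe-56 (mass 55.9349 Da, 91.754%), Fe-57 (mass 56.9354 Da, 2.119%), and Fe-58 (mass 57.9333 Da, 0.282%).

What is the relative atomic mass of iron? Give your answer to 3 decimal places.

Ar = Σ fᵢ·mᵢ = 0.05845 × 53.9396 + 0.91754 × 55.9349 + 0.02119 × 56.9354 + 0.00282 × 57.9333
= 3.15277 + 51.32251 + 1.20646 + 0.16337 = 55.84511 Da

55.845 Da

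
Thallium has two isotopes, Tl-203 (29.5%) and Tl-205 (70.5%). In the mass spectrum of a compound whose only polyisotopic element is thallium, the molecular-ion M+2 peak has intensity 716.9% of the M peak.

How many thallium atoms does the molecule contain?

3

The M+2/M ratio from n Tl atoms is n · q/p = n · 0.705/0.295.
n = 7.169 × 0.295/0.705 = 3.00 ≈ 3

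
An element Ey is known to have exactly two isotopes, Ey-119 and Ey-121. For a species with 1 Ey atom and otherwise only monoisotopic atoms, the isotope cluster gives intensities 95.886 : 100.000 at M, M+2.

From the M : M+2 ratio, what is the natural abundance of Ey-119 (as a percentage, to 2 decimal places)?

If p is the fraction of Ey that is Ey-119, then I(M+2)/I(M) = [C(1,1)·p^0·(1−p)] / p^1 = 1·(1−p)/p = 100.000/95.886 = 1.0429
(1−p)/p = 1.0429/1 = 1.0429  ⇒  p = 1/(1 + 1.0429) = 0.4895
Ey-119: 48.95%, Ey-121: 51.05%.

48.95%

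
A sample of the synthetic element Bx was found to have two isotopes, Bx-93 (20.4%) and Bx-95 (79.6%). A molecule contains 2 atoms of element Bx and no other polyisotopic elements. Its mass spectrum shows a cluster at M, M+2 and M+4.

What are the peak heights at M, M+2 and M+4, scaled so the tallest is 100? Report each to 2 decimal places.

Each Bx atom is independently Bx-93 (p = 0.204) or Bx-95 (q = 0.796); the cluster is the binomial expansion (p + q)^2.
P(M) = 0.204^2 = 0.041616
P(M+2) = 2 × 0.204^1 × 0.796^1 = 0.324768
P(M+4) = 0.796^2 = 0.633616
The M+4 peak is largest (0.633616); scaling to 100 gives 6.57 : 51.26 : 100.00.

6.57 : 51.26 : 100.00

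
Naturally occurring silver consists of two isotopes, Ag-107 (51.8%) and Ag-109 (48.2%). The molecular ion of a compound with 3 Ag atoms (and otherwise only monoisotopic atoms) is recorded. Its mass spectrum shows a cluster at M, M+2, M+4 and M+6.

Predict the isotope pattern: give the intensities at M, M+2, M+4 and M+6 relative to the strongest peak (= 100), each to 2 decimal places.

Expanding (0.518 + 0.482)^3:
P(M) = 0.518^3 = 0.138992
P(M+2) = 3 × 0.518^2 × 0.482^1 = 0.387997
P(M+4) = 3 × 0.518^1 × 0.482^2 = 0.361031
P(M+6) = 0.482^3 = 0.111980
The M+2 peak is largest (0.387997); scaling to 100 gives 35.82 : 100.00 : 93.05 : 28.86.

35.82 : 100.00 : 93.05 : 28.86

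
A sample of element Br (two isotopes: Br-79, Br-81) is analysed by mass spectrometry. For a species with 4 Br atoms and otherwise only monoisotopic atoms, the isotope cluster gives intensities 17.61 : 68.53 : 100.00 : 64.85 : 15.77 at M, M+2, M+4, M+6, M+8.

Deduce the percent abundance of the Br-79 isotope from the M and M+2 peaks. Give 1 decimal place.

If p is the fraction of Br that is Br-79, then I(M+2)/I(M) = [C(4,1)·p^3·(1−p)] / p^4 = 4·(1−p)/p = 68.53/17.61 = 3.8915
(1−p)/p = 3.8915/4 = 0.9729  ⇒  p = 1/(1 + 0.9729) = 0.5069
Br-79: 50.7%, Br-81: 49.3%.

50.7%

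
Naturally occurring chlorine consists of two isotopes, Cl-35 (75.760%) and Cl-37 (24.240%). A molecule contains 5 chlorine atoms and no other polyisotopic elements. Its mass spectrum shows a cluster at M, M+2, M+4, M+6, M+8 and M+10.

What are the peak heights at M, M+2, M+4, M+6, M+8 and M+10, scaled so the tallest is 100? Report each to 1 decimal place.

The 5 Cl atoms are independent, so intensities follow the terms of (0.75760 + 0.24240)^5.
P(M) = 0.75760^5 = 0.249574
P(M+2) = 5 × 0.75760^4 × 0.24240^1 = 0.399266
P(M+4) = 10 × 0.75760^3 × 0.24240^2 = 0.255497
P(M+6) = 10 × 0.75760^2 × 0.24240^3 = 0.081748
P(M+8) = 5 × 0.75760^1 × 0.24240^4 = 0.013078
P(M+10) = 0.24240^5 = 0.000837
The M+2 peak is largest (0.399266); scaling to 100 gives 62.5 : 100.0 : 64.0 : 20.5 : 3.3 : 0.2.

62.5 : 100.0 : 64.0 : 20.5 : 3.3 : 0.2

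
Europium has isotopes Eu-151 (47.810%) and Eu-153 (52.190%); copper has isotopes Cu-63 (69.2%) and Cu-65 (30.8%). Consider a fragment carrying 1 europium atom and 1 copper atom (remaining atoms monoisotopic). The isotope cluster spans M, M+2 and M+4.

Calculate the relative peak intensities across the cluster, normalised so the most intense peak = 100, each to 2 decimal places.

Europium pattern (n=1): 0.4781 : 0.5219
Copper pattern (n=1): 0.6920 : 0.3080
Convolve the two distributions (both contribute in 2-u steps):
  M: 0.4781×0.6920 = 0.330845
  M+2: 0.4781×0.3080 + 0.5219×0.6920 = 0.508410
  M+4: 0.5219×0.3080 = 0.160745
Scale to base peak (0.508410) = 100: 65.07 : 100.00 : 31.62

65.07 : 100.00 : 31.62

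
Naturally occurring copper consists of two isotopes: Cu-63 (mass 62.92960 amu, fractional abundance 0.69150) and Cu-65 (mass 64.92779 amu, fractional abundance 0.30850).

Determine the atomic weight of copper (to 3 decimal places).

63.546 amu

Ar = Σ fᵢ·mᵢ = 0.69150 × 62.92960 + 0.30850 × 64.92779
= 43.515818 + 20.030223 = 63.546041 amu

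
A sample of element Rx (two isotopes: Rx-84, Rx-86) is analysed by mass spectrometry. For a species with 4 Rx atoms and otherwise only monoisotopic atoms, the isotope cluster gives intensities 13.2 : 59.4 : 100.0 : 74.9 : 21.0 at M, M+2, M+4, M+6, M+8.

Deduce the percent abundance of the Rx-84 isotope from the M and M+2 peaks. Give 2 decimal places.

Write p for the Rx-84 fraction. I(M+2)/I(M) = [C(4,1)·p^3·(1−p)] / p^4 = 4·(1−p)/p = 59.4/13.2 = 4.5000
(1−p)/p = 4.5000/4 = 1.1250  ⇒  p = 1/(1 + 1.1250) = 0.4706
Rx-84: 47.06%, Rx-86: 52.94%.

47.06%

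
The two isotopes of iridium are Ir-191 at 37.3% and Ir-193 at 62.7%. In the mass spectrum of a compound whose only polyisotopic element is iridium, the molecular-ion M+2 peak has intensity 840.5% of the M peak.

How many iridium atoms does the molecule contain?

The M+2/M ratio from n Ir atoms is n · q/p = n · 0.627/0.373.
n = 8.405 × 0.373/0.627 = 5.00 ≈ 5

5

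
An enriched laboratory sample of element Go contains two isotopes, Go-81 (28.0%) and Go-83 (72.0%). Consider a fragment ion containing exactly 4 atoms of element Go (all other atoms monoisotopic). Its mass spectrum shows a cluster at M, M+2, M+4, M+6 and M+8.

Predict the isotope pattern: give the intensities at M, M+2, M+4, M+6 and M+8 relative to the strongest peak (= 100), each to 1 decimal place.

1.5 : 15.1 : 58.3 : 100.0 : 64.3

Each Go atom is independently Go-81 (p = 0.280) or Go-83 (q = 0.720); the cluster is the binomial expansion (p + q)^4.
P(M) = 0.280^4 = 0.006147
P(M+2) = 4 × 0.280^3 × 0.720^1 = 0.063222
P(M+4) = 6 × 0.280^2 × 0.720^2 = 0.243855
P(M+6) = 4 × 0.280^1 × 0.720^3 = 0.418038
P(M+8) = 0.720^4 = 0.268739
The M+6 peak is largest (0.418038); scaling to 100 gives 1.5 : 15.1 : 58.3 : 100.0 : 64.3.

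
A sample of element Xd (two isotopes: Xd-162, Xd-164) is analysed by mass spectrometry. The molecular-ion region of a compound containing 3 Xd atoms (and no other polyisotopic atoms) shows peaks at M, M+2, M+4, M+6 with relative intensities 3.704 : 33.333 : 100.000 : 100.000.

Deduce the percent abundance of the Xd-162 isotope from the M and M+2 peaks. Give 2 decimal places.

Let p = fractional abundance of Xd-162. I(M+2)/I(M) = [C(3,1)·p^2·(1−p)] / p^3 = 3·(1−p)/p = 33.333/3.704 = 8.9992
(1−p)/p = 8.9992/3 = 2.9997  ⇒  p = 1/(1 + 2.9997) = 0.2500
Xd-162: 25.00%, Xd-164: 75.00%.

25.00%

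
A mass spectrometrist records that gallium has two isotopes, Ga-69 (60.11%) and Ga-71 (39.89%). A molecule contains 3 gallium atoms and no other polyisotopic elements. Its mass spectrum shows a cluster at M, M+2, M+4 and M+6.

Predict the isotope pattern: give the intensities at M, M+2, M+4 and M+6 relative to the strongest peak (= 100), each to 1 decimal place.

50.2 : 100.0 : 66.4 : 14.7

Each Ga atom is independently Ga-69 (p = 0.6011) or Ga-71 (q = 0.3989); the cluster is the binomial expansion (p + q)^3.
P(M) = 0.6011^3 = 0.217190
P(M+2) = 3 × 0.6011^2 × 0.3989^1 = 0.432393
P(M+4) = 3 × 0.6011^1 × 0.3989^2 = 0.286943
P(M+6) = 0.3989^3 = 0.063473
The M+2 peak is largest (0.432393); scaling to 100 gives 50.2 : 100.0 : 66.4 : 14.7.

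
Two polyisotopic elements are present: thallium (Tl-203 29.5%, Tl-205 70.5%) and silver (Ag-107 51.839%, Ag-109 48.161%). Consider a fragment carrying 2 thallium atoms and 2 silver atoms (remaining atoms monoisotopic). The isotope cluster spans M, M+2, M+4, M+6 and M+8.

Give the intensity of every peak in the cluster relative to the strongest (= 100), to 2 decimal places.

6.47 : 42.95 : 100.00 : 95.36 : 31.90

Thallium pattern (n=2): 0.087025 : 0.41595 : 0.497025
Silver pattern (n=2): 0.26872819 : 0.49932362 : 0.23194819
Convolve the two distributions (both contribute in 2-u steps):
  M: 0.087025×0.26872819 = 0.023386
  M+2: 0.087025×0.49932362 + 0.41595×0.26872819 = 0.155231
  M+4: 0.087025×0.23194819 + 0.41595×0.49932362 + 0.497025×0.26872819 = 0.361444
  M+6: 0.41595×0.23194819 + 0.497025×0.49932362 = 0.344655
  M+8: 0.497025×0.23194819 = 0.115284
Scale to base peak (0.361444) = 100: 6.47 : 42.95 : 100.00 : 95.36 : 31.90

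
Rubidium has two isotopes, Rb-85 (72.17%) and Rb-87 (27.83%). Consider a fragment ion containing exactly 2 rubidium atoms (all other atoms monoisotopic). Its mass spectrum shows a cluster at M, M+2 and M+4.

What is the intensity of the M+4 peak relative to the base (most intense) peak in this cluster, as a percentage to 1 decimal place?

14.9%

(0.7217 + 0.2783)^2 gives M 0.5209, M+2 0.4017, M+4 0.0775; the largest is M.
P(M) = C(2,0) × 0.7217^2 × 0.2783^0 = 1 × 0.52085089 × 1.0000 = 0.520851 (base)
P(M+4) = C(2,2) × 0.7217^0 × 0.2783^2 = 1 × 1.0000 × 0.07745089 = 0.077451
Relative intensity = 0.077451 / 0.520851 × 100 = 14.9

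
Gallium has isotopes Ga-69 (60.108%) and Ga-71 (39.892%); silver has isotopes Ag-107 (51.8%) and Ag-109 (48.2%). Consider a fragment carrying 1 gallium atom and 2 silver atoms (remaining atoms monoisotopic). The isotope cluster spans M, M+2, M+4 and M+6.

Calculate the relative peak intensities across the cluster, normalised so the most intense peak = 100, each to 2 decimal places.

Gallium pattern (n=1): 0.60108 : 0.39892
Silver pattern (n=2): 0.268324 : 0.499352 : 0.232324
Convolve the two distributions (both contribute in 2-u steps):
  M: 0.60108×0.268324 = 0.161284
  M+2: 0.60108×0.499352 + 0.39892×0.268324 = 0.407190
  M+4: 0.60108×0.232324 + 0.39892×0.499352 = 0.338847
  M+6: 0.39892×0.232324 = 0.092679
Scale to base peak (0.407190) = 100: 39.61 : 100.00 : 83.22 : 22.76

39.61 : 100.00 : 83.22 : 22.76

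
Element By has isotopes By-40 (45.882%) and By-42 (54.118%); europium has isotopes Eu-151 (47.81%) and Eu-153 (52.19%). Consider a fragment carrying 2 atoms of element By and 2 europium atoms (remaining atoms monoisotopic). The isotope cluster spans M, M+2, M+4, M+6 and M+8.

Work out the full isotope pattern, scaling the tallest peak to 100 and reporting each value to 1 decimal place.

Element By pattern (n=2): 0.21051579 : 0.49660842 : 0.29287579
Europium pattern (n=2): 0.22857961 : 0.49904078 : 0.27237961
Convolve the two distributions (both contribute in 2-u steps):
  M: 0.21051579×0.22857961 = 0.048120
  M+2: 0.21051579×0.49904078 + 0.49660842×0.22857961 = 0.218571
  M+4: 0.21051579×0.27237961 + 0.49660842×0.49904078 + 0.29287579×0.22857961 = 0.372113
  M+6: 0.49660842×0.27237961 + 0.29287579×0.49904078 = 0.281423
  M+8: 0.29287579×0.27237961 = 0.079773
Scale to base peak (0.372113) = 100: 12.9 : 58.7 : 100.0 : 75.6 : 21.4

12.9 : 58.7 : 100.0 : 75.6 : 21.4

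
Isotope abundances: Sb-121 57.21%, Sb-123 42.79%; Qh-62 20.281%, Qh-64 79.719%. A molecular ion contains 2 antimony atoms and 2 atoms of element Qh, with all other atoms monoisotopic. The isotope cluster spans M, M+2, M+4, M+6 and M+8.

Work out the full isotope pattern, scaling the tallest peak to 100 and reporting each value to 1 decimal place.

3.6 : 33.7 : 100.0 : 99.1 : 31.1

Antimony pattern (n=2): 0.32729841 : 0.48960318 : 0.18309841
Element Qh pattern (n=2): 0.0411319 : 0.32335621 : 0.6355119
Convolve the two distributions (both contribute in 2-u steps):
  M: 0.32729841×0.0411319 = 0.013462
  M+2: 0.32729841×0.32335621 + 0.48960318×0.0411319 = 0.125972
  M+4: 0.32729841×0.6355119 + 0.48960318×0.32335621 + 0.18309841×0.0411319 = 0.373849
  M+6: 0.48960318×0.6355119 + 0.18309841×0.32335621 = 0.370355
  M+8: 0.18309841×0.6355119 = 0.116361
Scale to base peak (0.373849) = 100: 3.6 : 33.7 : 100.0 : 99.1 : 31.1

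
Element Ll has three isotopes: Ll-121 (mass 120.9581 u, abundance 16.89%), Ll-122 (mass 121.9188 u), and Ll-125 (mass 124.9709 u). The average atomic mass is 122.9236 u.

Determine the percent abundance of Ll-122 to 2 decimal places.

44.87%

The remaining 83.11% is split between Ll-122 (fraction x) and Ll-125 (fraction 0.8311 − x).
Substituting: 121.9188x + 124.9709(0.8311 − x) = 102.49377691
(121.9188 − 124.9709)x = -1.36953808  ⇒  x = 0.44872, y = 0.38238
Ll-122: 44.87%, Ll-125: 38.24%.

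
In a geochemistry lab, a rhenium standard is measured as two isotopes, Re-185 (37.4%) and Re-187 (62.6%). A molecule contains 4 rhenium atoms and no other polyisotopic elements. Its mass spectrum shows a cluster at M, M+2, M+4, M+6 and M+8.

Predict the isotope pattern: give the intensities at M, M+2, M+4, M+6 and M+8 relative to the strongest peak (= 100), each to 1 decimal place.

The 4 Re atoms are independent, so intensities follow the terms of (0.374 + 0.626)^4.
P(M) = 0.374^4 = 0.019565
P(M+2) = 4 × 0.374^3 × 0.626^1 = 0.130993
P(M+4) = 6 × 0.374^2 × 0.626^2 = 0.328884
P(M+6) = 4 × 0.374^1 × 0.626^3 = 0.366990
P(M+8) = 0.626^4 = 0.153567
The M+6 peak is largest (0.366990); scaling to 100 gives 5.3 : 35.7 : 89.6 : 100.0 : 41.8.

5.3 : 35.7 : 89.6 : 100.0 : 41.8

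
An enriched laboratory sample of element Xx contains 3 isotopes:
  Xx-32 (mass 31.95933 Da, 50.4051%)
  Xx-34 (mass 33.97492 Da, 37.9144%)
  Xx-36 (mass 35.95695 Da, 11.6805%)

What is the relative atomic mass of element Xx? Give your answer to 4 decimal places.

Ar = Σ fᵢ·mᵢ = 0.504051 × 31.95933 + 0.379144 × 33.97492 + 0.116805 × 35.95695
= 16.109132 + 12.881387 + 4.199952 = 33.190471 Da

33.1905 Da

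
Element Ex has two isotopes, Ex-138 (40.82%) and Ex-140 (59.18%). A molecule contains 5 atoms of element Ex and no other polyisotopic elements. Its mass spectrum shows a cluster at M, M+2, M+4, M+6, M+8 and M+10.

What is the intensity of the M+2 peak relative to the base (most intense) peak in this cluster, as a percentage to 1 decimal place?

Binomial terms of (0.4082 + 0.5918)^5: M 0.0113, M+2 0.0822, M+4 0.2382, M+6 0.3454, M+8 0.2503, M+10 0.0726 → M+6 is the base peak.
P(M+6) = C(5,3) × 0.4082^2 × 0.5918^3 = 10 × 0.16662724 × 0.20726448 = 0.345359 (base)
P(M+2) = C(5,1) × 0.4082^4 × 0.5918^1 = 5 × 0.02776464 × 0.5918 = 0.082156
Relative intensity = 0.082156 / 0.345359 × 100 = 23.8

23.8%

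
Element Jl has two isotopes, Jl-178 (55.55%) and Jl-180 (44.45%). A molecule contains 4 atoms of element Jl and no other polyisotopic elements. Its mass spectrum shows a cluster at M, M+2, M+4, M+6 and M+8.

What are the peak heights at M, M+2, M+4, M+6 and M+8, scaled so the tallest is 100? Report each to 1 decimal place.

26.0 : 83.3 : 100.0 : 53.3 : 10.7

The 4 Jl atoms are independent, so intensities follow the terms of (0.5555 + 0.4445)^4.
P(M) = 0.5555^4 = 0.095222
P(M+2) = 4 × 0.5555^3 × 0.4445^1 = 0.304778
P(M+4) = 6 × 0.5555^2 × 0.4445^2 = 0.365816
P(M+6) = 4 × 0.5555^1 × 0.4445^3 = 0.195146
P(M+8) = 0.4445^4 = 0.039038
The M+4 peak is largest (0.365816); scaling to 100 gives 26.0 : 83.3 : 100.0 : 53.3 : 10.7.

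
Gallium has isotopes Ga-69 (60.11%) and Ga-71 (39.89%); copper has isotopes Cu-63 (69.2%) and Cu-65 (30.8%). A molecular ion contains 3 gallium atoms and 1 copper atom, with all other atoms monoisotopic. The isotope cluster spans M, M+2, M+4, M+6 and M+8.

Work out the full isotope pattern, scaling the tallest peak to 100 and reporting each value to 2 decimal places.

Gallium pattern (n=3): 0.21719018 : 0.43239309 : 0.28694328 : 0.06347345
Copper pattern (n=1): 0.6920 : 0.3080
Convolve the two distributions (both contribute in 2-u steps):
  M: 0.21719018×0.6920 = 0.150296
  M+2: 0.21719018×0.3080 + 0.43239309×0.6920 = 0.366111
  M+4: 0.43239309×0.3080 + 0.28694328×0.6920 = 0.331742
  M+6: 0.28694328×0.3080 + 0.06347345×0.6920 = 0.132302
  M+8: 0.06347345×0.3080 = 0.019550
Scale to base peak (0.366111) = 100: 41.05 : 100.00 : 90.61 : 36.14 : 5.34

41.05 : 100.00 : 90.61 : 36.14 : 5.34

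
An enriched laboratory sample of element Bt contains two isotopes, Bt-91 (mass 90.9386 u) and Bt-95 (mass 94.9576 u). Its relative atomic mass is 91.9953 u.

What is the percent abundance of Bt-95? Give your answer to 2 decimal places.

Writing the weighted mean with unknown fraction x of Bt-91:
90.9386·x + 94.9576·(1 − x) = 91.9953
(90.9386 − 94.9576)·x = 91.9953 − 94.9576
x = -2.9623 / -4.0190 = 0.73707 → 73.71% Bt-91, 26.29% Bt-95.

26.29%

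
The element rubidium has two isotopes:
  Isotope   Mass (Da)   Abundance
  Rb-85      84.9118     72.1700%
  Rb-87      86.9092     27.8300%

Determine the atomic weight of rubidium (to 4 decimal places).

85.4677 Da

Ar = Σ fᵢ·mᵢ = 0.721700 × 84.9118 + 0.278300 × 86.9092
= 61.28085 + 24.18683 = 85.46768 Da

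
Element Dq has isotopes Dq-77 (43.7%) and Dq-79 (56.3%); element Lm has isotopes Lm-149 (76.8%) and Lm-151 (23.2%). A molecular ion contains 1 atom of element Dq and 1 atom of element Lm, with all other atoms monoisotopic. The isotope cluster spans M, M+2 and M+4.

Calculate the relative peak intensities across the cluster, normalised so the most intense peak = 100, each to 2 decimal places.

62.88 : 100.00 : 24.47

Element Dq pattern (n=1): 0.4370 : 0.5630
Element Lm pattern (n=1): 0.7680 : 0.2320
Convolve the two distributions (both contribute in 2-u steps):
  M: 0.4370×0.7680 = 0.335616
  M+2: 0.4370×0.2320 + 0.5630×0.7680 = 0.533768
  M+4: 0.5630×0.2320 = 0.130616
Scale to base peak (0.533768) = 100: 62.88 : 100.00 : 24.47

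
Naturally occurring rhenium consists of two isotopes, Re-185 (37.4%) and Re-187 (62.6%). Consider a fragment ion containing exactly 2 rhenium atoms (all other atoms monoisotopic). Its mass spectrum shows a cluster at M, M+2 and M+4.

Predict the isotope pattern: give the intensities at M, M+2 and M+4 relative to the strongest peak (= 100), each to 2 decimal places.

29.87 : 100.00 : 83.69

The 2 Re atoms are independent, so intensities follow the terms of (0.374 + 0.626)^2.
P(M) = 0.374^2 = 0.139876
P(M+2) = 2 × 0.374^1 × 0.626^1 = 0.468248
P(M+4) = 0.626^2 = 0.391876
The M+2 peak is largest (0.468248); scaling to 100 gives 29.87 : 100.00 : 83.69.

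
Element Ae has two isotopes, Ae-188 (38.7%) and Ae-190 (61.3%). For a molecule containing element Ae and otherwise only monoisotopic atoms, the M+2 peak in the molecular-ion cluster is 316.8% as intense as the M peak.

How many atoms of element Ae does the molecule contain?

2

With n Ae atoms, P(M+2)/P(M) = C(n,1)·p^(n−1)q / p^n = n·q/p = n · 0.613/0.387.
n = 3.168 × 0.387/0.613 = 2.00 ≈ 2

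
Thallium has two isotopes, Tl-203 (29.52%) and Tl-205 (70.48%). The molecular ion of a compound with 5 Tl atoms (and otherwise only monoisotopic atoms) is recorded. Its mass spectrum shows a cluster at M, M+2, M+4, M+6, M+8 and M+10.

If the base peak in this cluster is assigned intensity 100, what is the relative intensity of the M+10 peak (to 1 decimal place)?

47.8

(0.2952 + 0.7048)^5 gives M 0.0022, M+2 0.0268, M+4 0.1278, M+6 0.3051, M+8 0.3642, M+10 0.1739; the largest is M+8.
P(M+8) = C(5,4) × 0.2952^1 × 0.7048^4 = 5 × 0.2952 × 0.24675365 = 0.364208 (base)
P(M+10) = C(5,5) × 0.2952^0 × 0.7048^5 = 1 × 1.0000 × 0.17391197 = 0.173912
Relative intensity = 0.173912 / 0.364208 × 100 = 47.8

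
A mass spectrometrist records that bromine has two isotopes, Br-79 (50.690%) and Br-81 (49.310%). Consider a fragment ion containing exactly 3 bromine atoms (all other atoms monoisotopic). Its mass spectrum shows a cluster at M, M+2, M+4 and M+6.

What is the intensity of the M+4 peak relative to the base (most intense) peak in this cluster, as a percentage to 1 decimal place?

97.3%

(0.50690 + 0.49310)^3 gives M 0.1302, M+2 0.3801, M+4 0.3698, M+6 0.1199; the largest is M+2.
P(M+2) = C(3,1) × 0.50690^2 × 0.49310^1 = 3 × 0.25694761 × 0.4931 = 0.380103 (base)
P(M+4) = C(3,2) × 0.50690^1 × 0.49310^2 = 3 × 0.5069 × 0.24314761 = 0.369755
Relative intensity = 0.369755 / 0.380103 × 100 = 97.3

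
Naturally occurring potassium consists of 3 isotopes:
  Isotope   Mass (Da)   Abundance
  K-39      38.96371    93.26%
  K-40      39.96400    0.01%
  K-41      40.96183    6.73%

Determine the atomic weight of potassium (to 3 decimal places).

The abundance-weighted mean is 0.9326 × 38.96371 + 0.0001 × 39.96400 + 0.0673 × 40.96183
= 36.337556 + 0.003996 + 2.756731 = 39.098283 Da

39.098 Da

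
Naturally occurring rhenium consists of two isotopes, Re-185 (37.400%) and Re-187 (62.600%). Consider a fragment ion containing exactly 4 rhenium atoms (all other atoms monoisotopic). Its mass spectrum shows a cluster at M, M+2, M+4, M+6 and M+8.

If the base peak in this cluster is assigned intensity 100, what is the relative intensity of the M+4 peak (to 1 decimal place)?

89.6

Binomial terms of (0.37400 + 0.62600)^4: M 0.0196, M+2 0.1310, M+4 0.3289, M+6 0.3670, M+8 0.1536 → M+6 is the base peak.
P(M+6) = C(4,3) × 0.37400^1 × 0.62600^3 = 4 × 0.3740 × 0.24531438 = 0.366990 (base)
P(M+4) = C(4,2) × 0.37400^2 × 0.62600^2 = 6 × 0.139876 × 0.391876 = 0.328884
Relative intensity = 0.328884 / 0.366990 × 100 = 89.6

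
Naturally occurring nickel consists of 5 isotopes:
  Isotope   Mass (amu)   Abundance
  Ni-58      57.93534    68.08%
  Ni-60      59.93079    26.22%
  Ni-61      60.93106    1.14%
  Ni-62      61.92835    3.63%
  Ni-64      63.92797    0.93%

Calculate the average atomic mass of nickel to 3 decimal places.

Weight each isotope mass by its fractional abundance: 0.6808 × 57.93534 + 0.2622 × 59.93079 + 0.0114 × 60.93106 + 0.0363 × 61.92835 + 0.0093 × 63.92797
= 39.442379 + 15.713853 + 0.694614 + 2.247999 + 0.594530 = 58.693375 amu

58.693 amu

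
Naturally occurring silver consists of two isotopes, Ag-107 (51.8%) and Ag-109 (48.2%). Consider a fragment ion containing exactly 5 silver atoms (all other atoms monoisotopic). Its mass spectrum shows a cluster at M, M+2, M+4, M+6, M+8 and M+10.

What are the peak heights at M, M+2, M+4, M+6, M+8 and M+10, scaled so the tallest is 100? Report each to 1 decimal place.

Expanding (0.518 + 0.482)^5:
P(M) = 0.518^5 = 0.037295
P(M+2) = 5 × 0.518^4 × 0.482^1 = 0.173515
P(M+4) = 10 × 0.518^3 × 0.482^2 = 0.322911
P(M+6) = 10 × 0.518^2 × 0.482^3 = 0.300470
P(M+8) = 5 × 0.518^1 × 0.482^4 = 0.139794
P(M+10) = 0.482^5 = 0.026016
The M+4 peak is largest (0.322911); scaling to 100 gives 11.5 : 53.7 : 100.0 : 93.1 : 43.3 : 8.1.

11.5 : 53.7 : 100.0 : 93.1 : 43.3 : 8.1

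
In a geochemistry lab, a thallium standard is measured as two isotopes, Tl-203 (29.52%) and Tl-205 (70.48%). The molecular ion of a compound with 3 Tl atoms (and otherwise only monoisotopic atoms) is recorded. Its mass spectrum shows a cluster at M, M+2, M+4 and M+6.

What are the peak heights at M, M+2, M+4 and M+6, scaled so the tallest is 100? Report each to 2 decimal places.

Each Tl atom is independently Tl-203 (p = 0.2952) or Tl-205 (q = 0.7048); the cluster is the binomial expansion (p + q)^3.
P(M) = 0.2952^3 = 0.025725
P(M+2) = 3 × 0.2952^2 × 0.7048^1 = 0.184255
P(M+4) = 3 × 0.2952^1 × 0.7048^2 = 0.439916
P(M+6) = 0.7048^3 = 0.350104
The M+4 peak is largest (0.439916); scaling to 100 gives 5.85 : 41.88 : 100.00 : 79.58.

5.85 : 41.88 : 100.00 : 79.58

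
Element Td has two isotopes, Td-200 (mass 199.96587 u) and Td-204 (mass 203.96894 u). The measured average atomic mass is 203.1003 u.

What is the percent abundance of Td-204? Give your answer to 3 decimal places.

With x = fraction of Td-200 (so Td-204 is 1 − x):
199.96587·x + 203.96894·(1 − x) = 203.1003
(199.96587 − 203.96894)·x = 203.1003 − 203.96894
x = -0.86864 / -4.00307 = 0.21699 → 21.699% Td-200, 78.301% Td-204.

78.301%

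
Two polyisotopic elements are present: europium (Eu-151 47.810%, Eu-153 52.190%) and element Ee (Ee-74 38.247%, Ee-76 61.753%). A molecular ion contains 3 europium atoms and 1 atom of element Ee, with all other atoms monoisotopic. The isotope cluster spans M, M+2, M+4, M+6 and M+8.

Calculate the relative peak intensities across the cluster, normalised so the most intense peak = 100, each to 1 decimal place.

Europium pattern (n=3): 0.10928391 : 0.3578871 : 0.39067407 : 0.14215492
Element Ee pattern (n=1): 0.38247 : 0.61753
Convolve the two distributions (both contribute in 2-u steps):
  M: 0.10928391×0.38247 = 0.041798
  M+2: 0.10928391×0.61753 + 0.3578871×0.38247 = 0.204367
  M+4: 0.3578871×0.61753 + 0.39067407×0.38247 = 0.370427
  M+6: 0.39067407×0.61753 + 0.14215492×0.38247 = 0.295623
  M+8: 0.14215492×0.61753 = 0.087785
Scale to base peak (0.370427) = 100: 11.3 : 55.2 : 100.0 : 79.8 : 23.7

11.3 : 55.2 : 100.0 : 79.8 : 23.7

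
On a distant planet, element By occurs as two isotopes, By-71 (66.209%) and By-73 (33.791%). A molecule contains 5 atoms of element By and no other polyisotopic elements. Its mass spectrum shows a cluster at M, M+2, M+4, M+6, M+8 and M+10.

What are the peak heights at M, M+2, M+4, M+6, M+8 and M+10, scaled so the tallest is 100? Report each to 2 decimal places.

Expanding (0.66209 + 0.33791)^5:
P(M) = 0.66209^5 = 0.127229
P(M+2) = 5 × 0.66209^4 × 0.33791^1 = 0.324668
P(M+4) = 10 × 0.66209^3 × 0.33791^2 = 0.331401
P(M+6) = 10 × 0.66209^2 × 0.33791^3 = 0.169136
P(M+8) = 5 × 0.66209^1 × 0.33791^4 = 0.043161
P(M+10) = 0.33791^5 = 0.004406
The M+4 peak is largest (0.331401); scaling to 100 gives 38.39 : 97.97 : 100.00 : 51.04 : 13.02 : 1.33.

38.39 : 97.97 : 100.00 : 51.04 : 13.02 : 1.33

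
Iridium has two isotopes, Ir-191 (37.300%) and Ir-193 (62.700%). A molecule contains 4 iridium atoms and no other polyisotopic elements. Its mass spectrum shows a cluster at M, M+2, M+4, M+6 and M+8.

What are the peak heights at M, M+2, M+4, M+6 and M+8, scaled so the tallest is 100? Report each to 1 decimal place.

5.3 : 35.4 : 89.2 : 100.0 : 42.0

The 4 Ir atoms are independent, so intensities follow the terms of (0.37300 + 0.62700)^4.
P(M) = 0.37300^4 = 0.019357
P(M+2) = 4 × 0.37300^3 × 0.62700^1 = 0.130153
P(M+4) = 6 × 0.37300^2 × 0.62700^2 = 0.328174
P(M+6) = 4 × 0.37300^1 × 0.62700^3 = 0.367766
P(M+8) = 0.62700^4 = 0.154550
The M+6 peak is largest (0.367766); scaling to 100 gives 5.3 : 35.4 : 89.2 : 100.0 : 42.0.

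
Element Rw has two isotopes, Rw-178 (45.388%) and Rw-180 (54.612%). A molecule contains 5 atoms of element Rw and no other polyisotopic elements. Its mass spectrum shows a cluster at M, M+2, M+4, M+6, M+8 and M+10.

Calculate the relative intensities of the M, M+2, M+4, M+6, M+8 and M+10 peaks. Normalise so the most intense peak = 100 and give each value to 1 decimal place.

5.7 : 34.5 : 83.1 : 100.0 : 60.2 : 14.5

The 5 Rw atoms are independent, so intensities follow the terms of (0.45388 + 0.54612)^5.
P(M) = 0.45388^5 = 0.019262
P(M+2) = 5 × 0.45388^4 × 0.54612^1 = 0.115884
P(M+4) = 10 × 0.45388^3 × 0.54612^2 = 0.278868
P(M+6) = 10 × 0.45388^2 × 0.54612^3 = 0.335542
P(M+8) = 5 × 0.45388^1 × 0.54612^4 = 0.201866
P(M+10) = 0.54612^5 = 0.048578
The M+6 peak is largest (0.335542); scaling to 100 gives 5.7 : 34.5 : 83.1 : 100.0 : 60.2 : 14.5.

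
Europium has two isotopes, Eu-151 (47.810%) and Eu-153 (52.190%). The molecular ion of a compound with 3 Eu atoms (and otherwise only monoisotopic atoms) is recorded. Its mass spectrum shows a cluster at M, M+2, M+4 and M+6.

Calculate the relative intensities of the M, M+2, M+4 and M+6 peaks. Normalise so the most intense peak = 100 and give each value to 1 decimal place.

28.0 : 91.6 : 100.0 : 36.4

Each Eu atom is independently Eu-151 (p = 0.47810) or Eu-153 (q = 0.52190); the cluster is the binomial expansion (p + q)^3.
P(M) = 0.47810^3 = 0.109284
P(M+2) = 3 × 0.47810^2 × 0.52190^1 = 0.357887
P(M+4) = 3 × 0.47810^1 × 0.52190^2 = 0.390674
P(M+6) = 0.52190^3 = 0.142155
The M+4 peak is largest (0.390674); scaling to 100 gives 28.0 : 91.6 : 100.0 : 36.4.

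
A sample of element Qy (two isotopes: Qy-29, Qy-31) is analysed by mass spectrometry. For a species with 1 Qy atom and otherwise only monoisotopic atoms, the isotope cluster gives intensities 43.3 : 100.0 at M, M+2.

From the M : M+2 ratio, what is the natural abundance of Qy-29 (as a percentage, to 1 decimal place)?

If p is the fraction of Qy that is Qy-29, then I(M+2)/I(M) = [C(1,1)·p^0·(1−p)] / p^1 = 1·(1−p)/p = 100.0/43.3 = 2.3095
(1−p)/p = 2.3095/1 = 2.3095  ⇒  p = 1/(1 + 2.3095) = 0.3022
Qy-29: 30.2%, Qy-31: 69.8%.

30.2%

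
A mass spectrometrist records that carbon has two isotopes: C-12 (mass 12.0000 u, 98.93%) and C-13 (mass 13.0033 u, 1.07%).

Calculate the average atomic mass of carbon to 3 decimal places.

Ar = Σ fᵢ·mᵢ = 0.9893 × 12.0000 + 0.0107 × 13.0033
= 11.87160 + 0.13914 = 12.01074 u

12.011 u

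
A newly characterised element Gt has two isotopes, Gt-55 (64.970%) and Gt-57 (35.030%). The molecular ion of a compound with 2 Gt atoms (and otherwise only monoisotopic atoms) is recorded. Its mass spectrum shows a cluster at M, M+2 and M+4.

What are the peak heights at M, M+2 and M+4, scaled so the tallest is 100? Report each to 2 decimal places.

Expanding (0.64970 + 0.35030)^2:
P(M) = 0.64970^2 = 0.422110
P(M+2) = 2 × 0.64970^1 × 0.35030^1 = 0.455180
P(M+4) = 0.35030^2 = 0.122710
The M+2 peak is largest (0.455180); scaling to 100 gives 92.73 : 100.00 : 26.96.

92.73 : 100.00 : 26.96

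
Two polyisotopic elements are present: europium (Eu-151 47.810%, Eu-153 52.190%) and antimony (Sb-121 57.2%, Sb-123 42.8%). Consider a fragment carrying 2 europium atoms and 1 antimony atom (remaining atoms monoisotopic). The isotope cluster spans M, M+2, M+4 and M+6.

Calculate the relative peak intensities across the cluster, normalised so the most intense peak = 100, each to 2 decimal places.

Europium pattern (n=2): 0.22857961 : 0.49904078 : 0.27237961
Antimony pattern (n=1): 0.5720 : 0.4280
Convolve the two distributions (both contribute in 2-u steps):
  M: 0.22857961×0.5720 = 0.130748
  M+2: 0.22857961×0.4280 + 0.49904078×0.5720 = 0.383283
  M+4: 0.49904078×0.4280 + 0.27237961×0.5720 = 0.369391
  M+6: 0.27237961×0.4280 = 0.116578
Scale to base peak (0.383283) = 100: 34.11 : 100.00 : 96.38 : 30.42

34.11 : 100.00 : 96.38 : 30.42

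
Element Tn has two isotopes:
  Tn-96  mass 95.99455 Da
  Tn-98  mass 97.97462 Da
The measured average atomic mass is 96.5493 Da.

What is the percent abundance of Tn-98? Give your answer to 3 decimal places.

28.017%

Writing the weighted mean with unknown fraction x of Tn-96:
95.99455·x + 97.97462·(1 − x) = 96.5493
(95.99455 − 97.97462)·x = 96.5493 − 97.97462
x = -1.42532 / -1.98007 = 0.71983 → 71.983% Tn-96, 28.017% Tn-98.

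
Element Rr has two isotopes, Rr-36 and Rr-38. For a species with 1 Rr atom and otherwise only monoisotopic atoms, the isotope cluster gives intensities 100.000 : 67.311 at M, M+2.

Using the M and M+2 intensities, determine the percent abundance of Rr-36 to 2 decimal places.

59.77%

Write p for the Rr-36 fraction. I(M+2)/I(M) = [C(1,1)·p^0·(1−p)] / p^1 = 1·(1−p)/p = 67.311/100.000 = 0.6731
(1−p)/p = 0.6731/1 = 0.6731  ⇒  p = 1/(1 + 0.6731) = 0.5977
Rr-36: 59.77%, Rr-38: 40.23%.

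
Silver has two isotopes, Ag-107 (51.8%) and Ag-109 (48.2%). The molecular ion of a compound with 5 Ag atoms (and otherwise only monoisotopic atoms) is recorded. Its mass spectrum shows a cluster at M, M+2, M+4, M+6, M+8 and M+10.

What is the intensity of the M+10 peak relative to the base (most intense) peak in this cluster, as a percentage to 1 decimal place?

Term probabilities: M 0.0373, M+2 0.1735, M+4 0.3229, M+6 0.3005, M+8 0.1398, M+10 0.0260. Base peak = M+4.
P(M+4) = C(5,2) × 0.518^3 × 0.482^2 = 10 × 0.13899183 × 0.232324 = 0.322911 (base)
P(M+10) = C(5,5) × 0.518^0 × 0.482^5 = 1 × 1.0000 × 0.02601568 = 0.026016
Relative intensity = 0.026016 / 0.322911 × 100 = 8.1

8.1%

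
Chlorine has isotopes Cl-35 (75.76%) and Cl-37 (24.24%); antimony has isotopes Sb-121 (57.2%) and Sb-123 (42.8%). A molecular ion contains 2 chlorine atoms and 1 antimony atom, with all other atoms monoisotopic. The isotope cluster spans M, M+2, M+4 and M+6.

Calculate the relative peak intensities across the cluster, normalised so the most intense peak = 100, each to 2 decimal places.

Chlorine pattern (n=2): 0.57395776 : 0.36728448 : 0.05875776
Antimony pattern (n=1): 0.5720 : 0.4280
Convolve the two distributions (both contribute in 2-u steps):
  M: 0.57395776×0.5720 = 0.328304
  M+2: 0.57395776×0.4280 + 0.36728448×0.5720 = 0.455741
  M+4: 0.36728448×0.4280 + 0.05875776×0.5720 = 0.190807
  M+6: 0.05875776×0.4280 = 0.025148
Scale to base peak (0.455741) = 100: 72.04 : 100.00 : 41.87 : 5.52

72.04 : 100.00 : 41.87 : 5.52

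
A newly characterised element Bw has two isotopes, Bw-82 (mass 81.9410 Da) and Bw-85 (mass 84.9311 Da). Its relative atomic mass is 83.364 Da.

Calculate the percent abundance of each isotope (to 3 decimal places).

Writing the weighted mean with unknown fraction x of Bw-82:
81.9410·x + 84.9311·(1 − x) = 83.364
(81.9410 − 84.9311)·x = 83.364 − 84.9311
x = -1.5671 / -2.9901 = 0.52410 → 52.410% Bw-82, 47.590% Bw-85.

Bw-82: 52.410%, Bw-85: 47.590%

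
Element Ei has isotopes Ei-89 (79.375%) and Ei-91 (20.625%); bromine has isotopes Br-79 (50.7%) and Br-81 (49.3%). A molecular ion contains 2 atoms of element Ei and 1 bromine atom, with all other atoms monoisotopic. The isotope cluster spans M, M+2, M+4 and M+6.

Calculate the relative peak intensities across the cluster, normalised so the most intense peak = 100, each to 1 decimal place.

Element Ei pattern (n=2): 0.63003906 : 0.32742188 : 0.04253906
Bromine pattern (n=1): 0.5070 : 0.4930
Convolve the two distributions (both contribute in 2-u steps):
  M: 0.63003906×0.5070 = 0.319430
  M+2: 0.63003906×0.4930 + 0.32742188×0.5070 = 0.476612
  M+4: 0.32742188×0.4930 + 0.04253906×0.5070 = 0.182986
  M+6: 0.04253906×0.4930 = 0.020972
Scale to base peak (0.476612) = 100: 67.0 : 100.0 : 38.4 : 4.4

67.0 : 100.0 : 38.4 : 4.4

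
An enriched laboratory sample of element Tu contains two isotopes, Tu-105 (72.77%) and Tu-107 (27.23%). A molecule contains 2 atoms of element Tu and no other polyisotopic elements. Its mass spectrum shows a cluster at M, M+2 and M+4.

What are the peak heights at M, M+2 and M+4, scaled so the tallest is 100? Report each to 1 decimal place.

The 2 Tu atoms are independent, so intensities follow the terms of (0.7277 + 0.2723)^2.
P(M) = 0.7277^2 = 0.529547
P(M+2) = 2 × 0.7277^1 × 0.2723^1 = 0.396305
P(M+4) = 0.2723^2 = 0.074147
The M peak is largest (0.529547); scaling to 100 gives 100.0 : 74.8 : 14.0.

100.0 : 74.8 : 14.0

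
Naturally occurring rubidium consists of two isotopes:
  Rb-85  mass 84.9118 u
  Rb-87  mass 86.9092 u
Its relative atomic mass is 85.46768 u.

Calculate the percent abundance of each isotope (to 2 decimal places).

With x = fraction of Rb-85 (so Rb-87 is 1 − x):
84.9118·x + 86.9092·(1 − x) = 85.46768
(84.9118 − 86.9092)·x = 85.46768 − 86.9092
x = -1.44152 / -1.9974 = 0.72170 → 72.17% Rb-85, 27.83% Rb-87.

Rb-85: 72.17%, Rb-87: 27.83%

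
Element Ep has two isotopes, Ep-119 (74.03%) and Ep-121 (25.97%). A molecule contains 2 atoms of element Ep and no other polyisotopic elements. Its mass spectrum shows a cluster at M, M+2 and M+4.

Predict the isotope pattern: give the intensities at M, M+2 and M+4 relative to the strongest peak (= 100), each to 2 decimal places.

Each Ep atom is independently Ep-119 (p = 0.7403) or Ep-121 (q = 0.2597); the cluster is the binomial expansion (p + q)^2.
P(M) = 0.7403^2 = 0.548044
P(M+2) = 2 × 0.7403^1 × 0.2597^1 = 0.384512
P(M+4) = 0.2597^2 = 0.067444
The M peak is largest (0.548044); scaling to 100 gives 100.00 : 70.16 : 12.31.

100.00 : 70.16 : 12.31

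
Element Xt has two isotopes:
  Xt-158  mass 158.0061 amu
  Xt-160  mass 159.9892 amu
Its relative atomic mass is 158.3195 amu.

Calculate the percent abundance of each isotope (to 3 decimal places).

Let x be the fractional abundance of Xt-158; then Xt-160 has abundance 1 − x.
158.0061·x + 159.9892·(1 − x) = 158.3195
(158.0061 − 159.9892)·x = 158.3195 − 159.9892
x = -1.6697 / -1.9831 = 0.84196 → 84.196% Xt-158, 15.804% Xt-160.

Xt-158: 84.196%, Xt-160: 15.804%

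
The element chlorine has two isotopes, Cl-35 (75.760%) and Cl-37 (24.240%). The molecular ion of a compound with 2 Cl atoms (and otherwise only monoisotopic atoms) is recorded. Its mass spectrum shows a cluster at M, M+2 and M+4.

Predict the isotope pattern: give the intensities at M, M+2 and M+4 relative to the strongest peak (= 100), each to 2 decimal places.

Each Cl atom is independently Cl-35 (p = 0.75760) or Cl-37 (q = 0.24240); the cluster is the binomial expansion (p + q)^2.
P(M) = 0.75760^2 = 0.573958
P(M+2) = 2 × 0.75760^1 × 0.24240^1 = 0.367284
P(M+4) = 0.24240^2 = 0.058758
The M peak is largest (0.573958); scaling to 100 gives 100.00 : 63.99 : 10.24.

100.00 : 63.99 : 10.24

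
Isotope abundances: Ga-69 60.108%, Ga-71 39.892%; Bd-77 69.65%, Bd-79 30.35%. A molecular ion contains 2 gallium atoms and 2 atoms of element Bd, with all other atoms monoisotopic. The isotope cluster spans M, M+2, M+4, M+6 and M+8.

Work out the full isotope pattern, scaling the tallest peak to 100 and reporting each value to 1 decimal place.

Gallium pattern (n=2): 0.36129717 : 0.47956567 : 0.15913717
Element Bd pattern (n=2): 0.48511225 : 0.4227755 : 0.09211225
Convolve the two distributions (both contribute in 2-u steps):
  M: 0.36129717×0.48511225 = 0.175270
  M+2: 0.36129717×0.4227755 + 0.47956567×0.48511225 = 0.385391
  M+4: 0.36129717×0.09211225 + 0.47956567×0.4227755 + 0.15913717×0.48511225 = 0.313228
  M+6: 0.47956567×0.09211225 + 0.15913717×0.4227755 = 0.111453
  M+8: 0.15913717×0.09211225 = 0.014658
Scale to base peak (0.385391) = 100: 45.5 : 100.0 : 81.3 : 28.9 : 3.8

45.5 : 100.0 : 81.3 : 28.9 : 3.8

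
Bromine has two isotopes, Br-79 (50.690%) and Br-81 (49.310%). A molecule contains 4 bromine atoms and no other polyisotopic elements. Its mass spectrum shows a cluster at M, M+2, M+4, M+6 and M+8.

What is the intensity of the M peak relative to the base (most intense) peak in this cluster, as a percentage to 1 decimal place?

17.6%

Term probabilities: M 0.0660, M+2 0.2569, M+4 0.3749, M+6 0.2431, M+8 0.0591. Base peak = M+4.
P(M+4) = C(4,2) × 0.50690^2 × 0.49310^2 = 6 × 0.25694761 × 0.24314761 = 0.374857 (base)
P(M) = C(4,0) × 0.50690^4 × 0.49310^0 = 1 × 0.06602207 × 1.0000 = 0.066022
Relative intensity = 0.066022 / 0.374857 × 100 = 17.6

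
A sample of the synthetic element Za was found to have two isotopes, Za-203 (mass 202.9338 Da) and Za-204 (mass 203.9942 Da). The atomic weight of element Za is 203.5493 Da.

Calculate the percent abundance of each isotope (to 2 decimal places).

Writing the weighted mean with unknown fraction x of Za-203:
202.9338·x + 203.9942·(1 − x) = 203.5493
(202.9338 − 203.9942)·x = 203.5493 − 203.9942
x = -0.4449 / -1.0604 = 0.41956 → 41.96% Za-203, 58.04% Za-204.

Za-203: 41.96%, Za-204: 58.04%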